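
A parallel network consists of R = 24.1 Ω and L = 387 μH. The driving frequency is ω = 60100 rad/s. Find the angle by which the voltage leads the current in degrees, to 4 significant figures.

X_L = ωL = 23.26 Ω
Parallel: admittances add. Y = 1/R + 1/(jωL)
Y = (0.04149 − j0.04299) S
|Y| = 0.05975 S → |Z| = 1/|Y| = 16.74 Ω, ∠Z = −∠Y = 46.02°

46.02°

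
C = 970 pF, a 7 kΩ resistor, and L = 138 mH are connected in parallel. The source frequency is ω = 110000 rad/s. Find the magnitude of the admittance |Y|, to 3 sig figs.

X_L = ωL = 15200 Ω
X_C = 1/(ωC) = 9370 Ω
Parallel: admittances add. Y = 1/R + 1/(jωL) + jωC
Y = (0.000143 + j4.08e-05) S
|Y| = 0.000149 S → |Z| = 1/|Y| = 6730 Ω, ∠Z = −∠Y = -15.9°

149 μS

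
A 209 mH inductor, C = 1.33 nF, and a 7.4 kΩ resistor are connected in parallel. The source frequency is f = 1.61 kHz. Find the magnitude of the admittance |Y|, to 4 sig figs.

ω = 2πf = 10120 rad/s
X_L = ωL = 2114 Ω
X_C = 1/(ωC) = 74330 Ω
Parallel: admittances add. Y = 1/R + 1/(jωL) + jωC
Y = (0.0001351 − j0.0004595) S
|Y| = 0.0004790 S → |Z| = 1/|Y| = 2088 Ω, ∠Z = −∠Y = 73.61°

479.0 μS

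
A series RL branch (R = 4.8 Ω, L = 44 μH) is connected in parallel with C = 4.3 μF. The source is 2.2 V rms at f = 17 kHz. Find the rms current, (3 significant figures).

816 mA

ω = 2πf = 106800 rad/s
X_L = ωL = 4.70 Ω
X_C = 1/(ωC) = 2.18 Ω
Branch 1 (R+jX_L): Z₁ = 4.80 + j4.70 Ω, |Z₁| = 6.72 Ω
Branch 2 (−jX_C): Z₂ = −j2.18 Ω
Parallel: Z = Z₁Z₂/(Z₁+Z₂), |Z| = 2.70 Ω, ∠Z = -73.3°
I = V/|Z| = 2.2/2.70 = 816 mA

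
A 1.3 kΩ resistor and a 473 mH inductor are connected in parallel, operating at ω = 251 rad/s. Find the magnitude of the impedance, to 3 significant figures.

X_L = ωL = 119 Ω
Parallel: admittances add. Y = 1/R + 1/(jωL)
Y = (0.000769 − j0.00842) S
|Y| = 0.00846 S → |Z| = 1/|Y| = 118 Ω, ∠Z = −∠Y = 84.8°

118 Ω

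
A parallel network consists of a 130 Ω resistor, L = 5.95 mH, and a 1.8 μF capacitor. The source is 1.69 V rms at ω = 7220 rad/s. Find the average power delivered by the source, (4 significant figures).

21.97 mW

X_L = ωL = 42.96 Ω
X_C = 1/(ωC) = 76.95 Ω
Parallel: admittances add. Y = 1/R + 1/(jωL) + jωC
Y = (0.007692 − j0.01028) S
|Y| = 0.01284 S → |Z| = 1/|Y| = 77.88 Ω, ∠Z = −∠Y = 53.20°
I = V/|Z| = 21.70 mA
P = VI cos φ = 1.69 × 0.02170 × cos(53.20°) = 21.97 mW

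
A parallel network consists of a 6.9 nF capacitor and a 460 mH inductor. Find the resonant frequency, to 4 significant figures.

2.825 kHz

ω₀ = 1/√(LC) = 1/√(0.46 × 6.9e-09) = 17750 rad/s
f₀ = ω₀/(2π) = 2.825 kHz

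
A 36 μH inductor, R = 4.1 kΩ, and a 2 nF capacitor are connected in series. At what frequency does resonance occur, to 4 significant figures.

593.1 kHz

ω₀ = 1/√(LC) = 1/√(3.6e-05 × 2e-09) = 3.727e+06 rad/s
f₀ = ω₀/(2π) = 593.1 kHz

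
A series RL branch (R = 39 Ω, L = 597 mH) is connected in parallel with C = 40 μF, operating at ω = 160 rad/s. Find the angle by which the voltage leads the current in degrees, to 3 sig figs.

35.1°

X_L = ωL = 95.5 Ω
X_C = 1/(ωC) = 156 Ω
Branch 1 (R+jX_L): Z₁ = 39.0 + j95.5 Ω, |Z₁| = 103 Ω
Branch 2 (−jX_C): Z₂ = −j156 Ω
Parallel: Z = Z₁Z₂/(Z₁+Z₂), |Z| = 223 Ω, ∠Z = 35.1°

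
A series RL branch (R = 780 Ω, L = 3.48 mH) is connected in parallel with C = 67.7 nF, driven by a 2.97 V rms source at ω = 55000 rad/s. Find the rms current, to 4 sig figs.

10.79 mA

X_L = ωL = 191.4 Ω
X_C = 1/(ωC) = 268.6 Ω
Branch 1 (R+jX_L): Z₁ = 780.0 + j191.4 Ω, |Z₁| = 803.1 Ω
Branch 2 (−jX_C): Z₂ = −j268.6 Ω
Parallel: Z = Z₁Z₂/(Z₁+Z₂), |Z| = 275.2 Ω, ∠Z = -70.56°
I = V/|Z| = 2.97/275.2 = 10.79 mA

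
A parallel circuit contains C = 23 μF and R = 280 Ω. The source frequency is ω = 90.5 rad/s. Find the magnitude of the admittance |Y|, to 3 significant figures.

4.13 mS

X_C = 1/(ωC) = 480 Ω
Parallel: admittances add. Y = 1/R + jωC
Y = (0.00357 + j0.00208) S
|Y| = 0.00413 S → |Z| = 1/|Y| = 242 Ω, ∠Z = −∠Y = -30.2°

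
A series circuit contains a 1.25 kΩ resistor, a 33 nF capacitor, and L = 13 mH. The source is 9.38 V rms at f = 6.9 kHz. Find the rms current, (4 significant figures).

7.460 mA

ω = 2πf = 43350 rad/s
X_L = ωL = 563.6 Ω
X_C = 1/(ωC) = 699.0 Ω
Net reactance X = X_L − X_C = -135.4 Ω
Z = 1250 − j135.4 Ω
|Z| = √(1250² + 135.4²) = 1257 Ω
I = V/|Z| = 9.38/1257 = 7.460 mA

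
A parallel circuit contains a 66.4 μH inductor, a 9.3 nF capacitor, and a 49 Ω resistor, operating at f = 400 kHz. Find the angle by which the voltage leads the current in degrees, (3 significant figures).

-40.4°

ω = 2πf = 2.513e+06 rad/s
X_L = ωL = 167 Ω
X_C = 1/(ωC) = 42.8 Ω
Parallel: admittances add. Y = 1/R + 1/(jωL) + jωC
Y = (0.0204 + j0.0174) S
|Y| = 0.0268 S → |Z| = 1/|Y| = 37.3 Ω, ∠Z = −∠Y = -40.4°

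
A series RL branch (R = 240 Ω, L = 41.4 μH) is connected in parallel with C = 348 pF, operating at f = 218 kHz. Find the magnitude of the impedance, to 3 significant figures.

ω = 2πf = 1.37e+06 rad/s
X_L = ωL = 56.7 Ω
X_C = 1/(ωC) = 2100 Ω
Branch 1 (R+jX_L): Z₁ = 240 + j56.7 Ω, |Z₁| = 247 Ω
Branch 2 (−jX_C): Z₂ = −j2100 Ω
Parallel: Z = Z₁Z₂/(Z₁+Z₂), |Z| = 252 Ω, ∠Z = 6.59°

252 Ω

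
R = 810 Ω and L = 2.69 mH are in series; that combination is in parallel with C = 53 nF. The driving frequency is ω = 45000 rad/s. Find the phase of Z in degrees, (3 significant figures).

-61.3°

X_L = ωL = 121 Ω
X_C = 1/(ωC) = 419 Ω
Branch 1 (R+jX_L): Z₁ = 810 + j121 Ω, |Z₁| = 819 Ω
Branch 2 (−jX_C): Z₂ = −j419 Ω
Parallel: Z = Z₁Z₂/(Z₁+Z₂), |Z| = 398 Ω, ∠Z = -61.3°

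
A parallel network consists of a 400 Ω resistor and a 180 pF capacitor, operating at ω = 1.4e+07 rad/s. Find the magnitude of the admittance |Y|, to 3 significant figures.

X_C = 1/(ωC) = 397 Ω
Parallel: admittances add. Y = 1/R + jωC
Y = (0.00250 + j0.00252) S
|Y| = 0.00355 S → |Z| = 1/|Y| = 282 Ω, ∠Z = −∠Y = -45.2°

3.55 mS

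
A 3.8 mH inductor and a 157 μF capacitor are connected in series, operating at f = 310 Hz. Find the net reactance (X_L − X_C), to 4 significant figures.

4.132 Ω

ω = 2πf = 1948 rad/s
X_L = ωL = 7.402 Ω
X_C = 1/(ωC) = 3.270 Ω
X = 7.402 − 3.270 = 4.132 Ω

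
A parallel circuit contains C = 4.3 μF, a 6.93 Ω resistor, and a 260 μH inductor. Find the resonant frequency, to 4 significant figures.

4.760 kHz

ω₀ = 1/√(LC) = 1/√(0.00026 × 4.3e-06) = 29910 rad/s
f₀ = ω₀/(2π) = 4.760 kHz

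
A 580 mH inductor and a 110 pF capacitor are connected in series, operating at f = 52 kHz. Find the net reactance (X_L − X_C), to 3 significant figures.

162000 Ω

ω = 2πf = 326700 rad/s
X_L = ωL = 190000 Ω
X_C = 1/(ωC) = 27800 Ω
X = 190000 − 27800 = 162000 Ω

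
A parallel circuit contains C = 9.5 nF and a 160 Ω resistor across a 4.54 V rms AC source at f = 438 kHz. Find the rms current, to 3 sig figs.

122 mA

ω = 2πf = 2.752e+06 rad/s
X_C = 1/(ωC) = 38.2 Ω
Parallel: admittances add. Y = 1/R + jωC
Y = (0.00625 + j0.0261) S
|Y| = 0.0269 S → |Z| = 1/|Y| = 37.2 Ω, ∠Z = −∠Y = -76.6°
I = V/|Z| = 4.54/37.2 = 122 mA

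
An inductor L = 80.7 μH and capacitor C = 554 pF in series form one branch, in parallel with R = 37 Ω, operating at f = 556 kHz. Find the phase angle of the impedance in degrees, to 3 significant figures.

-8.96°

ω = 2πf = 3.493e+06 rad/s
X_L = ωL = 282 Ω
X_C = 1/(ωC) = 517 Ω
Branch 1: Z₁ = R = 37.0 Ω
Branch 2 (series LC): Z₂ = j(X_L − X_C) = −j235 Ω
Parallel: Z = Z₁Z₂/(Z₁+Z₂), |Z| = 36.5 Ω, ∠Z = -8.96°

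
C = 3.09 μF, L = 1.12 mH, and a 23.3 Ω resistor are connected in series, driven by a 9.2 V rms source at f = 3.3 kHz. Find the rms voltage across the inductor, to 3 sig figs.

8.72 V

ω = 2πf = 20730 rad/s
X_L = ωL = 23.2 Ω
X_C = 1/(ωC) = 15.6 Ω
Net reactance X = X_L − X_C = 7.61 Ω
Z = 23.3 + j7.61 Ω
|Z| = √(23.3² + 7.61²) = 24.5 Ω
I = V/|Z| = 375 mA
V_L = I·|Z_L| = 0.375 × 23.2 = 8.72 V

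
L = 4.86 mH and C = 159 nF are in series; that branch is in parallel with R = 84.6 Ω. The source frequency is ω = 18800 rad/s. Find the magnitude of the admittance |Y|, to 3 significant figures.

12.5 mS

X_L = ωL = 91.4 Ω
X_C = 1/(ωC) = 335 Ω
Branch 1: Z₁ = R = 84.6 Ω
Branch 2 (series LC): Z₂ = j(X_L − X_C) = −j243 Ω
Parallel: Z = Z₁Z₂/(Z₁+Z₂), |Z| = 79.9 Ω, ∠Z = -19.2°
|Y| = 1/|Z| = 12.5 mS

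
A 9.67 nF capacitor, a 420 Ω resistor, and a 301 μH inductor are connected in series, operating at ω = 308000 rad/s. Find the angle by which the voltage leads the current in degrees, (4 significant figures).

-30.06°

X_L = ωL = 92.71 Ω
X_C = 1/(ωC) = 335.8 Ω
Net reactance X = X_L − X_C = -243.0 Ω
Z = 420.0 − j243.0 Ω
|Z| = √(420.0² + 243.0²) = 485.3 Ω
∠Z = arctan(-243.0/420.0) = -30.06°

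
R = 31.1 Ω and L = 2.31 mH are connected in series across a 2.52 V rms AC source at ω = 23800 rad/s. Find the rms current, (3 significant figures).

39.9 mA

X_L = ωL = 55.0 Ω
Z = 31.1 + j55.0 Ω
|Z| = √(31.1² + 55.0²) = 63.2 Ω
I = V/|Z| = 2.52/63.2 = 39.9 mA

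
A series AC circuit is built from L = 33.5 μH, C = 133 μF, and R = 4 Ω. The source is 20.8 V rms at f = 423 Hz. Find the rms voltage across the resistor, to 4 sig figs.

ω = 2πf = 2658 rad/s
X_L = ωL = 0.08904 Ω
X_C = 1/(ωC) = 2.829 Ω
Net reactance X = X_L − X_C = -2.740 Ω
Z = 4.000 − j2.740 Ω
|Z| = √(4.000² + 2.740²) = 4.848 Ω
I = V/|Z| = 4.290 A
V_R = I·|Z_R| = 4.290 × 4.000 = 17.16 V

17.16 V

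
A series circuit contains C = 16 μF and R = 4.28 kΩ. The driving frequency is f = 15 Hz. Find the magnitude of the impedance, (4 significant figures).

4331 Ω

ω = 2πf = 94.25 rad/s
X_C = 1/(ωC) = 663.1 Ω
Z = 4280 − j663.1 Ω
|Z| = √(4280² + 663.1²) = 4331 Ω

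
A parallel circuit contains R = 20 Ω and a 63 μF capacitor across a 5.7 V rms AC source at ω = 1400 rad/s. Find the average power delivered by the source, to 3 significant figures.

1.62 W

X_C = 1/(ωC) = 11.3 Ω
Parallel: admittances add. Y = 1/R + jωC
Y = (0.0500 + j0.0882) S
|Y| = 0.101 S → |Z| = 1/|Y| = 9.86 Ω, ∠Z = −∠Y = -60.5°
I = V/|Z| = 578 mA
P = VI cos φ = 5.7 × 0.578 × cos(-60.5°) = 1.62 W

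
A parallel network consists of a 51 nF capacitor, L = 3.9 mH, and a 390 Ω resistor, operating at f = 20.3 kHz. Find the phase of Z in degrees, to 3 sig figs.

ω = 2πf = 127500 rad/s
X_L = ωL = 497 Ω
X_C = 1/(ωC) = 154 Ω
Parallel: admittances add. Y = 1/R + 1/(jωL) + jωC
Y = (0.00256 + j0.00449) S
|Y| = 0.00517 S → |Z| = 1/|Y| = 193 Ω, ∠Z = −∠Y = -60.3°

-60.3°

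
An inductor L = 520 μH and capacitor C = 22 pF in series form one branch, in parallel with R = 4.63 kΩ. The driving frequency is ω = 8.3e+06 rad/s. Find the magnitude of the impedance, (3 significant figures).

X_L = ωL = 4320 Ω
X_C = 1/(ωC) = 5480 Ω
Branch 1: Z₁ = R = 4630 Ω
Branch 2 (series LC): Z₂ = j(X_L − X_C) = −j1160 Ω
Parallel: Z = Z₁Z₂/(Z₁+Z₂), |Z| = 1130 Ω, ∠Z = -75.9°

1130 Ω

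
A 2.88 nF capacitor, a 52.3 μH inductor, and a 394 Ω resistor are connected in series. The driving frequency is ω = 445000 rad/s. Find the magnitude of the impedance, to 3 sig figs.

X_L = ωL = 23.3 Ω
X_C = 1/(ωC) = 780 Ω
Net reactance X = X_L − X_C = -757 Ω
Z = 394 − j757 Ω
|Z| = √(394² + 757²) = 853 Ω

853 Ω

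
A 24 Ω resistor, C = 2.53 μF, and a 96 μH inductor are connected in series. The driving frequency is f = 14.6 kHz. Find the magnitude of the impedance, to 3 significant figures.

ω = 2πf = 91730 rad/s
X_L = ωL = 8.81 Ω
X_C = 1/(ωC) = 4.31 Ω
Net reactance X = X_L − X_C = 4.50 Ω
Z = 24.0 + j4.50 Ω
|Z| = √(24.0² + 4.50²) = 24.4 Ω

24.4 Ω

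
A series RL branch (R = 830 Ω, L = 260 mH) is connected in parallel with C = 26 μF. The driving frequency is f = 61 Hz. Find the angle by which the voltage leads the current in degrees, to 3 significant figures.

ω = 2πf = 383.3 rad/s
X_L = ωL = 99.7 Ω
X_C = 1/(ωC) = 100 Ω
Branch 1 (R+jX_L): Z₁ = 830 + j99.7 Ω, |Z₁| = 836 Ω
Branch 2 (−jX_C): Z₂ = −j100 Ω
Parallel: Z = Z₁Z₂/(Z₁+Z₂), |Z| = 101 Ω, ∠Z = -83.1°

-83.1°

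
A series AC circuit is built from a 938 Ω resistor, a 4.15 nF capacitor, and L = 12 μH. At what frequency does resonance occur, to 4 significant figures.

713.2 kHz

ω₀ = 1/√(LC) = 1/√(1.2e-05 × 4.15e-09) = 4.481e+06 rad/s
f₀ = ω₀/(2π) = 713.2 kHz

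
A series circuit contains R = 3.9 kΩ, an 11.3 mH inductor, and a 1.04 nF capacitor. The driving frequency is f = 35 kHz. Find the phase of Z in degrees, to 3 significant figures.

ω = 2πf = 219900 rad/s
X_L = ωL = 2480 Ω
X_C = 1/(ωC) = 4370 Ω
Net reactance X = X_L − X_C = -1890 Ω
Z = 3900 − j1890 Ω
|Z| = √(3900² + 1890²) = 4330 Ω
∠Z = arctan(-1890/3900) = -25.8°

-25.8°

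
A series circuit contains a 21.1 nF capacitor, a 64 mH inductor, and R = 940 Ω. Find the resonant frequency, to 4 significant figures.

ω₀ = 1/√(LC) = 1/√(0.064 × 2.11e-08) = 27210 rad/s
f₀ = ω₀/(2π) = 4.331 kHz

4.331 kHz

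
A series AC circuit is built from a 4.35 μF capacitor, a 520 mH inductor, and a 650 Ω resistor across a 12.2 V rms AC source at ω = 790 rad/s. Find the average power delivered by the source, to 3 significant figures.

221 mW

X_L = ωL = 411 Ω
X_C = 1/(ωC) = 291 Ω
Net reactance X = X_L − X_C = 120 Ω
Z = 650 + j120 Ω
|Z| = √(650² + 120²) = 661 Ω
∠Z = arctan(120/650) = 10.4°
I = V/|Z| = 18.5 mA
P = VI cos φ = 12.2 × 0.0185 × cos(10.4°) = 221 mW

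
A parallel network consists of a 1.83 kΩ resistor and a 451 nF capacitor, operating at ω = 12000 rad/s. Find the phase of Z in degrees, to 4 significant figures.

-84.23°

X_C = 1/(ωC) = 184.8 Ω
Parallel: admittances add. Y = 1/R + jωC
Y = (0.0005464 + j0.005412) S
|Y| = 0.005440 S → |Z| = 1/|Y| = 183.8 Ω, ∠Z = −∠Y = -84.23°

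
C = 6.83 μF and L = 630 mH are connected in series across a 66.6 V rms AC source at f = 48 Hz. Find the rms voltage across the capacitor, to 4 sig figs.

109.4 V

ω = 2πf = 301.6 rad/s
X_L = ωL = 190.0 Ω
X_C = 1/(ωC) = 485.5 Ω
Net reactance X = X_L − X_C = -295.5 Ω
Z = − j295.5 Ω
|Z| = √(0² + 295.5²) = 295.5 Ω
I = V/|Z| = 225.4 mA
V_C = I·|Z_C| = 0.2254 × 485.5 = 109.4 V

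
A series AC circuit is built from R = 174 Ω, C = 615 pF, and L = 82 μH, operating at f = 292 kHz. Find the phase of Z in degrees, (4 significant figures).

-76.70°

ω = 2πf = 1.835e+06 rad/s
X_L = ωL = 150.4 Ω
X_C = 1/(ωC) = 886.3 Ω
Net reactance X = X_L − X_C = -735.8 Ω
Z = 174.0 − j735.8 Ω
|Z| = √(174.0² + 735.8²) = 756.1 Ω
∠Z = arctan(-735.8/174.0) = -76.70°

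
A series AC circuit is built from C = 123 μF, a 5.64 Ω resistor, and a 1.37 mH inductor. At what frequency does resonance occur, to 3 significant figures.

ω₀ = 1/√(LC) = 1/√(0.00137 × 0.000123) = 2436 rad/s
f₀ = ω₀/(2π) = 388 Hz

388 Hz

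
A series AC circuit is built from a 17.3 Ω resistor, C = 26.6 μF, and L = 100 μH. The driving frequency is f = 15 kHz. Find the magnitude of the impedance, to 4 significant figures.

19.51 Ω

ω = 2πf = 94250 rad/s
X_L = ωL = 9.425 Ω
X_C = 1/(ωC) = 0.3989 Ω
Net reactance X = X_L − X_C = 9.026 Ω
Z = 17.30 + j9.026 Ω
|Z| = √(17.30² + 9.026²) = 19.51 Ω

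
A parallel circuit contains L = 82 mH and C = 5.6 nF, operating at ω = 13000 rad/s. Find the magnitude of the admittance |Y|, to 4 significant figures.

X_L = ωL = 1066 Ω
X_C = 1/(ωC) = 13740 Ω
Parallel: admittances add. Y = 1/(jωL) + jωC
Y = (0 − j0.0008653) S
|Y| = 0.0008653 S → |Z| = 1/|Y| = 1156 Ω, ∠Z = −∠Y = 90.00°

865.3 μS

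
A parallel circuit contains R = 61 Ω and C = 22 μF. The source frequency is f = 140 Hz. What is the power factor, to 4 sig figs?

ω = 2πf = 879.6 rad/s
X_C = 1/(ωC) = 51.67 Ω
Parallel: admittances add. Y = 1/R + jωC
Y = (0.01639 + j0.01935) S
|Y| = 0.02536 S → |Z| = 1/|Y| = 39.43 Ω, ∠Z = −∠Y = -49.73°
cos φ = cos(-49.73°) = 0.6464

0.6464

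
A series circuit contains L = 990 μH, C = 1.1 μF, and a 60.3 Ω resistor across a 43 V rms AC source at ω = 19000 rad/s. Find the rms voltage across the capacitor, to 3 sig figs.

X_L = ωL = 18.8 Ω
X_C = 1/(ωC) = 47.8 Ω
Net reactance X = X_L − X_C = -29.0 Ω
Z = 60.3 − j29.0 Ω
|Z| = √(60.3² + 29.0²) = 66.9 Ω
I = V/|Z| = 642 mA
V_C = I·|Z_C| = 0.642 × 47.8 = 30.7 V

30.7 V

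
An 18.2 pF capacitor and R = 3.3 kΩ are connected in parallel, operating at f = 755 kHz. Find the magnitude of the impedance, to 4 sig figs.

ω = 2πf = 4.744e+06 rad/s
X_C = 1/(ωC) = 11580 Ω
Parallel: admittances add. Y = 1/R + jωC
Y = (0.0003030 + j8.634e-05) S
|Y| = 0.0003151 S → |Z| = 1/|Y| = 3174 Ω, ∠Z = −∠Y = -15.90°

3174 Ω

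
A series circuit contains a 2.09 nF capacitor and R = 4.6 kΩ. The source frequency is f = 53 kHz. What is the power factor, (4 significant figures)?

0.9545

ω = 2πf = 333000 rad/s
X_C = 1/(ωC) = 1437 Ω
Z = 4600 − j1437 Ω
|Z| = √(4600² + 1437²) = 4819 Ω
∠Z = arctan(-1437/4600) = -17.35°
cos φ = cos(-17.35°) = 0.9545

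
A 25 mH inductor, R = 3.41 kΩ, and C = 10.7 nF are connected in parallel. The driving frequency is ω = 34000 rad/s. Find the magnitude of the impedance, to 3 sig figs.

X_L = ωL = 850 Ω
X_C = 1/(ωC) = 2750 Ω
Parallel: admittances add. Y = 1/R + 1/(jωL) + jωC
Y = (0.000293 − j0.000813) S
|Y| = 0.000864 S → |Z| = 1/|Y| = 1160 Ω, ∠Z = −∠Y = 70.2°

1160 Ω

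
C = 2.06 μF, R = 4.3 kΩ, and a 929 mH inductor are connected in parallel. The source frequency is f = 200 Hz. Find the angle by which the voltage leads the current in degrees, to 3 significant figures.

-82.4°

ω = 2πf = 1257 rad/s
X_L = ωL = 1170 Ω
X_C = 1/(ωC) = 386 Ω
Parallel: admittances add. Y = 1/R + 1/(jωL) + jωC
Y = (0.000233 + j0.00173) S
|Y| = 0.00175 S → |Z| = 1/|Y| = 572 Ω, ∠Z = −∠Y = -82.4°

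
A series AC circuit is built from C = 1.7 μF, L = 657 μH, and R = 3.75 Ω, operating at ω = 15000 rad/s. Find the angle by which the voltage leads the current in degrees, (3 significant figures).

-82.7°

X_L = ωL = 9.86 Ω
X_C = 1/(ωC) = 39.2 Ω
Net reactance X = X_L − X_C = -29.4 Ω
Z = 3.75 − j29.4 Ω
|Z| = √(3.75² + 29.4²) = 29.6 Ω
∠Z = arctan(-29.4/3.75) = -82.7°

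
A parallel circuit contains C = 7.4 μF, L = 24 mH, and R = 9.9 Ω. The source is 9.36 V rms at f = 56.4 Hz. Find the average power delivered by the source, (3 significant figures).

ω = 2πf = 354.4 rad/s
X_L = ωL = 8.50 Ω
X_C = 1/(ωC) = 381 Ω
Parallel: admittances add. Y = 1/R + 1/(jωL) + jωC
Y = (0.101 − j0.115) S
|Y| = 0.153 S → |Z| = 1/|Y| = 6.53 Ω, ∠Z = −∠Y = 48.7°
I = V/|Z| = 1.43 A
P = VI cos φ = 9.36 × 1.43 × cos(48.7°) = 8.85 W

8.85 W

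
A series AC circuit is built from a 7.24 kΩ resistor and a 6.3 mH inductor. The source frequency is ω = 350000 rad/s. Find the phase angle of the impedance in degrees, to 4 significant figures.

16.94°

X_L = ωL = 2205 Ω
Z = 7240 + j2205 Ω
|Z| = √(7240² + 2205²) = 7568 Ω
∠Z = arctan(2205/7240) = 16.94°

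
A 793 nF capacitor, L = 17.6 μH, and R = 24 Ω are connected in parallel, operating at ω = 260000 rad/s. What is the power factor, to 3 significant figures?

0.959

X_L = ωL = 4.58 Ω
X_C = 1/(ωC) = 4.85 Ω
Parallel: admittances add. Y = 1/R + 1/(jωL) + jωC
Y = (0.0417 − j0.0124) S
|Y| = 0.0435 S → |Z| = 1/|Y| = 23.0 Ω, ∠Z = −∠Y = 16.5°
cos φ = cos(16.5°) = 0.959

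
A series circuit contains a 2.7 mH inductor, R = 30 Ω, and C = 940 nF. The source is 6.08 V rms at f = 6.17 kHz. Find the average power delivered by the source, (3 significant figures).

ω = 2πf = 38770 rad/s
X_L = ωL = 105 Ω
X_C = 1/(ωC) = 27.4 Ω
Net reactance X = X_L − X_C = 77.2 Ω
Z = 30.0 + j77.2 Ω
|Z| = √(30.0² + 77.2²) = 82.9 Ω
∠Z = arctan(77.2/30.0) = 68.8°
I = V/|Z| = 73.4 mA
P = VI cos φ = 6.08 × 0.0734 × cos(68.8°) = 162 mW

162 mW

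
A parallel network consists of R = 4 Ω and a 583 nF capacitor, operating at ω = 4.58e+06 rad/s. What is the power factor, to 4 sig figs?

X_C = 1/(ωC) = 0.3745 Ω
Parallel: admittances add. Y = 1/R + jωC
Y = (0.2500 + j2.670) S
|Y| = 2.682 S → |Z| = 1/|Y| = 0.3729 Ω, ∠Z = −∠Y = -84.65°
cos φ = cos(-84.65°) = 0.09322

0.09322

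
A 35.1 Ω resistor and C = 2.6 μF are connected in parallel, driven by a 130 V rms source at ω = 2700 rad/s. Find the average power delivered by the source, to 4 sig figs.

481.5 W

X_C = 1/(ωC) = 142.5 Ω
Parallel: admittances add. Y = 1/R + jωC
Y = (0.02849 + j0.007020) S
|Y| = 0.02934 S → |Z| = 1/|Y| = 34.08 Ω, ∠Z = −∠Y = -13.84°
I = V/|Z| = 3.814 A
P = VI cos φ = 130 × 3.814 × cos(-13.84°) = 481.5 W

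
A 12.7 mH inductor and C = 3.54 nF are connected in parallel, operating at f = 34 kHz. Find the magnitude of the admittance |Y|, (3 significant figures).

ω = 2πf = 213600 rad/s
X_L = ωL = 2710 Ω
X_C = 1/(ωC) = 1320 Ω
Parallel: admittances add. Y = 1/(jωL) + jωC
Y = (0 + j0.000388) S
|Y| = 0.000388 S → |Z| = 1/|Y| = 2580 Ω, ∠Z = −∠Y = -90.0°

388 μS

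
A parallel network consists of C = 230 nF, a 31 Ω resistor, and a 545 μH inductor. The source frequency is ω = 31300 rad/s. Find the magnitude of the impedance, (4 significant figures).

16.47 Ω

X_L = ωL = 17.06 Ω
X_C = 1/(ωC) = 138.9 Ω
Parallel: admittances add. Y = 1/R + 1/(jωL) + jωC
Y = (0.03226 − j0.05142) S
|Y| = 0.06070 S → |Z| = 1/|Y| = 16.47 Ω, ∠Z = −∠Y = 57.90°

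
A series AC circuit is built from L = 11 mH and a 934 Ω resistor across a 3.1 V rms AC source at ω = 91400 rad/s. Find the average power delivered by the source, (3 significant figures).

4.77 mW

X_L = ωL = 1010 Ω
Z = 934 + j1010 Ω
|Z| = √(934² + 1010²) = 1370 Ω
∠Z = arctan(1010/934) = 47.1°
I = V/|Z| = 2.26 mA
P = VI cos φ = 3.1 × 0.00226 × cos(47.1°) = 4.77 mW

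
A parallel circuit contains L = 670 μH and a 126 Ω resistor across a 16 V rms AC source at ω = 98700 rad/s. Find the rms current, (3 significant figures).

X_L = ωL = 66.1 Ω
Parallel: admittances add. Y = 1/R + 1/(jωL)
Y = (0.00794 − j0.0151) S
|Y| = 0.0171 S → |Z| = 1/|Y| = 58.6 Ω, ∠Z = −∠Y = 62.3°
I = V/|Z| = 16/58.6 = 273 mA

273 mA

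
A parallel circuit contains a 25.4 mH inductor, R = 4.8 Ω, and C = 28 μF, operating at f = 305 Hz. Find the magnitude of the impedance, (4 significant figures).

ω = 2πf = 1916 rad/s
X_L = ωL = 48.68 Ω
X_C = 1/(ωC) = 18.64 Ω
Parallel: admittances add. Y = 1/R + 1/(jωL) + jωC
Y = (0.2083 + j0.03311) S
|Y| = 0.2109 S → |Z| = 1/|Y| = 4.740 Ω, ∠Z = −∠Y = -9.032°

4.740 Ω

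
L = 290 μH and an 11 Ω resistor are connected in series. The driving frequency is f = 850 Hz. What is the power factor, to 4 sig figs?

ω = 2πf = 5341 rad/s
X_L = ωL = 1.549 Ω
Z = 11.00 + j1.549 Ω
|Z| = √(11.00² + 1.549²) = 11.11 Ω
∠Z = arctan(1.549/11.00) = 8.015°
cos φ = cos(8.015°) = 0.9902

0.9902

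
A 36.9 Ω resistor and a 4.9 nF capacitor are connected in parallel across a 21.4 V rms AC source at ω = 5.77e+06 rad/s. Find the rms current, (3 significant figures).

X_C = 1/(ωC) = 35.4 Ω
Parallel: admittances add. Y = 1/R + jωC
Y = (0.0271 + j0.0283) S
|Y| = 0.0392 S → |Z| = 1/|Y| = 25.5 Ω, ∠Z = −∠Y = -46.2°
I = V/|Z| = 21.4/25.5 = 838 mA

838 mA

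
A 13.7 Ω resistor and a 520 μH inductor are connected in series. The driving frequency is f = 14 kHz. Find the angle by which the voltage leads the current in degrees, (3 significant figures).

ω = 2πf = 87960 rad/s
X_L = ωL = 45.7 Ω
Z = 13.7 + j45.7 Ω
|Z| = √(13.7² + 45.7²) = 47.7 Ω
∠Z = arctan(45.7/13.7) = 73.3°

73.3°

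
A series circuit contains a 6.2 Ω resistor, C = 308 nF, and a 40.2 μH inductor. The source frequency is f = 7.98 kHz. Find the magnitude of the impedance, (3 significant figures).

ω = 2πf = 50140 rad/s
X_L = ωL = 2.02 Ω
X_C = 1/(ωC) = 64.8 Ω
Net reactance X = X_L − X_C = -62.7 Ω
Z = 6.20 − j62.7 Ω
|Z| = √(6.20² + 62.7²) = 63.0 Ω

63.0 Ω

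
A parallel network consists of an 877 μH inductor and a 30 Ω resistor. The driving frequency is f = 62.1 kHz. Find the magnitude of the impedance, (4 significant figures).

ω = 2πf = 390200 rad/s
X_L = ωL = 342.2 Ω
Parallel: admittances add. Y = 1/R + 1/(jωL)
Y = (0.03333 − j0.002922) S
|Y| = 0.03346 S → |Z| = 1/|Y| = 29.89 Ω, ∠Z = −∠Y = 5.010°

29.89 Ω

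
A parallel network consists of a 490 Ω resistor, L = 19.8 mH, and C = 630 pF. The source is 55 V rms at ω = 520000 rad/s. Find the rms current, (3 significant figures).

113 mA

X_L = ωL = 10300 Ω
X_C = 1/(ωC) = 3050 Ω
Parallel: admittances add. Y = 1/R + 1/(jωL) + jωC
Y = (0.00204 + j0.000230) S
|Y| = 0.00205 S → |Z| = 1/|Y| = 487 Ω, ∠Z = −∠Y = -6.44°
I = V/|Z| = 55/487 = 113 mA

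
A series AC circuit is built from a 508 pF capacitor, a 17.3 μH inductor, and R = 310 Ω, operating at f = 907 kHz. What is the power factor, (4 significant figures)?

ω = 2πf = 5.699e+06 rad/s
X_L = ωL = 98.59 Ω
X_C = 1/(ωC) = 345.4 Ω
Net reactance X = X_L − X_C = -246.8 Ω
Z = 310.0 − j246.8 Ω
|Z| = √(310.0² + 246.8²) = 396.3 Ω
∠Z = arctan(-246.8/310.0) = -38.53°
cos φ = cos(-38.53°) = 0.7823

0.7823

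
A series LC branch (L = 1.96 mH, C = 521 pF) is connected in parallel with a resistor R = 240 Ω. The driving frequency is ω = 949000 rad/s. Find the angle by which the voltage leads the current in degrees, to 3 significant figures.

-55.9°

X_L = ωL = 1860 Ω
X_C = 1/(ωC) = 2020 Ω
Branch 1: Z₁ = R = 240 Ω
Branch 2 (series LC): Z₂ = j(X_L − X_C) = −j162 Ω
Parallel: Z = Z₁Z₂/(Z₁+Z₂), |Z| = 135 Ω, ∠Z = -55.9°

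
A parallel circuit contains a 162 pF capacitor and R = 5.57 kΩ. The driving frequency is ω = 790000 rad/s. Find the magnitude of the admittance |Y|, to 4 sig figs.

X_C = 1/(ωC) = 7814 Ω
Parallel: admittances add. Y = 1/R + jωC
Y = (0.0001795 + j0.0001280) S
|Y| = 0.0002205 S → |Z| = 1/|Y| = 4536 Ω, ∠Z = −∠Y = -35.48°

220.5 μS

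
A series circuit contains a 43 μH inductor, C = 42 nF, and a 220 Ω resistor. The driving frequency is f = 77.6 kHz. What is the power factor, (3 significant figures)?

0.992

ω = 2πf = 487600 rad/s
X_L = ωL = 21.0 Ω
X_C = 1/(ωC) = 48.8 Ω
Net reactance X = X_L − X_C = -27.9 Ω
Z = 220 − j27.9 Ω
|Z| = √(220² + 27.9²) = 222 Ω
∠Z = arctan(-27.9/220) = -7.22°
cos φ = cos(-7.22°) = 0.992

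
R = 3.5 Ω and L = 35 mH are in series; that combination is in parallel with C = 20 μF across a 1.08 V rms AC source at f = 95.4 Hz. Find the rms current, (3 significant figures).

ω = 2πf = 599.4 rad/s
X_L = ωL = 21.0 Ω
X_C = 1/(ωC) = 83.4 Ω
Branch 1 (R+jX_L): Z₁ = 3.50 + j21.0 Ω, |Z₁| = 21.3 Ω
Branch 2 (−jX_C): Z₂ = −j83.4 Ω
Parallel: Z = Z₁Z₂/(Z₁+Z₂), |Z| = 28.4 Ω, ∠Z = 77.3°
I = V/|Z| = 1.08/28.4 = 38.1 mA

38.1 mA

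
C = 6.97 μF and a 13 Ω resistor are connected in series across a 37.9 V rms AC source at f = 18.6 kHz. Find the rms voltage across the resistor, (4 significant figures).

ω = 2πf = 116900 rad/s
X_C = 1/(ωC) = 1.228 Ω
Z = 13.00 − j1.228 Ω
|Z| = √(13.00² + 1.228²) = 13.06 Ω
I = V/|Z| = 2.902 A
V_R = I·|Z_R| = 2.902 × 13.00 = 37.73 V

37.73 V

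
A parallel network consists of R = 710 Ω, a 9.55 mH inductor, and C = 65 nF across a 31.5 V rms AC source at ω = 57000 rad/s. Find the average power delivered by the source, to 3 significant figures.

X_L = ωL = 544 Ω
X_C = 1/(ωC) = 270 Ω
Parallel: admittances add. Y = 1/R + 1/(jωL) + jωC
Y = (0.00141 + j0.00187) S
|Y| = 0.00234 S → |Z| = 1/|Y| = 427 Ω, ∠Z = −∠Y = -53.0°
I = V/|Z| = 73.7 mA
P = VI cos φ = 31.5 × 0.0737 × cos(-53.0°) = 1.40 W

1.40 W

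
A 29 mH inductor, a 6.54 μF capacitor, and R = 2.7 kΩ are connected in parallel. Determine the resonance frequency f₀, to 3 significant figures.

ω₀ = 1/√(LC) = 1/√(0.029 × 6.54e-06) = 2296 rad/s
f₀ = ω₀/(2π) = 365 Hz

365 Hz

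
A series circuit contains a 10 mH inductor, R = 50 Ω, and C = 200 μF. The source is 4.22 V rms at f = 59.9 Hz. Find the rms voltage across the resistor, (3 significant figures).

4.15 V

ω = 2πf = 376.4 rad/s
X_L = ωL = 3.76 Ω
X_C = 1/(ωC) = 13.3 Ω
Net reactance X = X_L − X_C = -9.52 Ω
Z = 50.0 − j9.52 Ω
|Z| = √(50.0² + 9.52²) = 50.9 Ω
I = V/|Z| = 82.9 mA
V_R = I·|Z_R| = 0.0829 × 50.0 = 4.15 V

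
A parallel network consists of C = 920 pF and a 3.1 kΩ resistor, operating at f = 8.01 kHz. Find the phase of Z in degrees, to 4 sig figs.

-8.168°

ω = 2πf = 50330 rad/s
X_C = 1/(ωC) = 21600 Ω
Parallel: admittances add. Y = 1/R + jωC
Y = (0.0003226 + j4.63e-05) S
|Y| = 0.0003259 S → |Z| = 1/|Y| = 3069 Ω, ∠Z = −∠Y = -8.168°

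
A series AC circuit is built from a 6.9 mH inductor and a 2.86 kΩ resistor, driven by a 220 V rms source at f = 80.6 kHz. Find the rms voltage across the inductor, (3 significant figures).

ω = 2πf = 506400 rad/s
X_L = ωL = 3490 Ω
Z = 2860 + j3490 Ω
|Z| = √(2860² + 3490²) = 4520 Ω
I = V/|Z| = 48.7 mA
V_L = I·|Z_L| = 0.0487 × 3490 = 170 V

170 V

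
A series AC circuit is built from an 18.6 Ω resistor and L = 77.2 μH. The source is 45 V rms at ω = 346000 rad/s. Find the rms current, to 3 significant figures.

X_L = ωL = 26.7 Ω
Z = 18.6 + j26.7 Ω
|Z| = √(18.6² + 26.7²) = 32.5 Ω
I = V/|Z| = 45/32.5 = 1.38 A

1.38 A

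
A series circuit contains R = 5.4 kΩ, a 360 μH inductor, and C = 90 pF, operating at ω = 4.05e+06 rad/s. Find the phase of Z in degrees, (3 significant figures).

-13.4°

X_L = ωL = 1460 Ω
X_C = 1/(ωC) = 2740 Ω
Net reactance X = X_L − X_C = -1290 Ω
Z = 5400 − j1290 Ω
|Z| = √(5400² + 1290²) = 5550 Ω
∠Z = arctan(-1290/5400) = -13.4°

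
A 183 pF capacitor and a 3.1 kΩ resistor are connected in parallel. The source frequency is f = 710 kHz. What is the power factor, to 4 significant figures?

0.3675

ω = 2πf = 4.461e+06 rad/s
X_C = 1/(ωC) = 1225 Ω
Parallel: admittances add. Y = 1/R + jωC
Y = (0.0003226 + j0.0008164) S
|Y| = 0.0008778 S → |Z| = 1/|Y| = 1139 Ω, ∠Z = −∠Y = -68.44°
cos φ = cos(-68.44°) = 0.3675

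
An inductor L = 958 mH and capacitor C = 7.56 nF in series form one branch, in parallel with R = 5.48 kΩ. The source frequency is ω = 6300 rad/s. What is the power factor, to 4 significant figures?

X_L = ωL = 6035 Ω
X_C = 1/(ωC) = 21000 Ω
Branch 1: Z₁ = R = 5480 Ω
Branch 2 (series LC): Z₂ = j(X_L − X_C) = −j14960 Ω
Parallel: Z = Z₁Z₂/(Z₁+Z₂), |Z| = 5146 Ω, ∠Z = -20.12°
cos φ = cos(-20.12°) = 0.9390

0.9390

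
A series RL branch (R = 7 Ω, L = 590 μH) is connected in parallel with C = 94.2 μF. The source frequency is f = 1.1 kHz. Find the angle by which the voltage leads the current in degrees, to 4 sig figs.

ω = 2πf = 6912 rad/s
X_L = ωL = 4.078 Ω
X_C = 1/(ωC) = 1.536 Ω
Branch 1 (R+jX_L): Z₁ = 7.000 + j4.078 Ω, |Z₁| = 8.101 Ω
Branch 2 (−jX_C): Z₂ = −j1.536 Ω
Parallel: Z = Z₁Z₂/(Z₁+Z₂), |Z| = 1.671 Ω, ∠Z = -79.73°

-79.73°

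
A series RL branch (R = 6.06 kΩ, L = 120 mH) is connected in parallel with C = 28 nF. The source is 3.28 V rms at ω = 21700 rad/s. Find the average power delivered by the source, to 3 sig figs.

1.50 mW

X_L = ωL = 2600 Ω
X_C = 1/(ωC) = 1650 Ω
Branch 1 (R+jX_L): Z₁ = 6060 + j2600 Ω, |Z₁| = 6600 Ω
Branch 2 (−jX_C): Z₂ = −j1650 Ω
Parallel: Z = Z₁Z₂/(Z₁+Z₂), |Z| = 1770 Ω, ∠Z = -75.7°
I = V/|Z| = 1.85 mA
P = VI cos φ = 3.28 × 0.00185 × cos(-75.7°) = 1.50 mW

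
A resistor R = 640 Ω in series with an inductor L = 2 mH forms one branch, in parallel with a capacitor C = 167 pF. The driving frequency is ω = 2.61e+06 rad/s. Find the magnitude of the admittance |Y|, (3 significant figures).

248 μS

X_L = ωL = 5220 Ω
X_C = 1/(ωC) = 2290 Ω
Branch 1 (R+jX_L): Z₁ = 640 + j5220 Ω, |Z₁| = 5260 Ω
Branch 2 (−jX_C): Z₂ = −j2290 Ω
Parallel: Z = Z₁Z₂/(Z₁+Z₂), |Z| = 4030 Ω, ∠Z = -84.7°
|Y| = 1/|Z| = 248 μS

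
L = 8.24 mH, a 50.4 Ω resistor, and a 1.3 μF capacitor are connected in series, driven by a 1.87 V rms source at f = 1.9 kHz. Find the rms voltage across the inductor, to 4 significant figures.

3.028 V

ω = 2πf = 11940 rad/s
X_L = ωL = 98.37 Ω
X_C = 1/(ωC) = 64.44 Ω
Net reactance X = X_L − X_C = 33.93 Ω
Z = 50.40 + j33.93 Ω
|Z| = √(50.40² + 33.93²) = 60.76 Ω
I = V/|Z| = 30.78 mA
V_L = I·|Z_L| = 0.03078 × 98.37 = 3.028 V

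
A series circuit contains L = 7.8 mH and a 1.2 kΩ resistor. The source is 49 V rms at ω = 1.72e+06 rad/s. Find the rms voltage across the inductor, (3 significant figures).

48.8 V

X_L = ωL = 13400 Ω
Z = 1200 + j13400 Ω
|Z| = √(1200² + 13400²) = 13500 Ω
I = V/|Z| = 3.64 mA
V_L = I·|Z_L| = 0.00364 × 13400 = 48.8 V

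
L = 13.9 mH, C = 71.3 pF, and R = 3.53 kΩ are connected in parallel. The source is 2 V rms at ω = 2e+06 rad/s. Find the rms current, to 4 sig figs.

605.4 μA

X_L = ωL = 27800 Ω
X_C = 1/(ωC) = 7013 Ω
Parallel: admittances add. Y = 1/R + 1/(jωL) + jωC
Y = (0.0002833 + j0.0001066) S
|Y| = 0.0003027 S → |Z| = 1/|Y| = 3304 Ω, ∠Z = −∠Y = -20.63°
I = V/|Z| = 2/3304 = 605.4 μA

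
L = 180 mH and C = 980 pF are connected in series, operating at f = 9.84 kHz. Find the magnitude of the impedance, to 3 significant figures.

5380 Ω

ω = 2πf = 61830 rad/s
X_L = ωL = 11100 Ω
X_C = 1/(ωC) = 16500 Ω
Net reactance X = X_L − X_C = -5380 Ω
Z = − j5380 Ω
|Z| = √(0² + 5380²) = 5380 Ω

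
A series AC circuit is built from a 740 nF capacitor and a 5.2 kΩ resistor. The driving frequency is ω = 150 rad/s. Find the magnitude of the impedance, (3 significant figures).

10400 Ω

X_C = 1/(ωC) = 9010 Ω
Z = 5200 − j9010 Ω
|Z| = √(5200² + 9010²) = 10400 Ω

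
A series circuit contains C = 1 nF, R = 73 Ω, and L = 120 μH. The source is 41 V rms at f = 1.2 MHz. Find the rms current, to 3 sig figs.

ω = 2πf = 7.54e+06 rad/s
X_L = ωL = 905 Ω
X_C = 1/(ωC) = 133 Ω
Net reactance X = X_L − X_C = 772 Ω
Z = 73.0 + j772 Ω
|Z| = √(73.0² + 772²) = 776 Ω
I = V/|Z| = 41/776 = 52.9 mA

52.9 mA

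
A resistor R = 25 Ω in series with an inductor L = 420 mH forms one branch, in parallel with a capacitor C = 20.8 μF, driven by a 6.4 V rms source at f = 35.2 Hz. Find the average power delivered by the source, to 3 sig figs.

ω = 2πf = 221.2 rad/s
X_L = ωL = 92.9 Ω
X_C = 1/(ωC) = 217 Ω
Branch 1 (R+jX_L): Z₁ = 25.0 + j92.9 Ω, |Z₁| = 96.2 Ω
Branch 2 (−jX_C): Z₂ = −j217 Ω
Parallel: Z = Z₁Z₂/(Z₁+Z₂), |Z| = 165 Ω, ∠Z = 63.6°
I = V/|Z| = 38.9 mA
P = VI cos φ = 6.4 × 0.0389 × cos(63.6°) = 111 mW

111 mW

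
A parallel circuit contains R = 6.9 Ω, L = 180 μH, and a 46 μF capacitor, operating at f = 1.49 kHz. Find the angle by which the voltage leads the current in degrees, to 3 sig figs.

ω = 2πf = 9362 rad/s
X_L = ωL = 1.69 Ω
X_C = 1/(ωC) = 2.32 Ω
Parallel: admittances add. Y = 1/R + 1/(jωL) + jωC
Y = (0.145 − j0.163) S
|Y| = 0.218 S → |Z| = 1/|Y| = 4.59 Ω, ∠Z = −∠Y = 48.3°

48.3°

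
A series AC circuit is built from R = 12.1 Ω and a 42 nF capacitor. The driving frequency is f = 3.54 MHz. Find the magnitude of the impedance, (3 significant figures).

12.1 Ω

ω = 2πf = 2.224e+07 rad/s
X_C = 1/(ωC) = 1.07 Ω
Z = 12.1 − j1.07 Ω
|Z| = √(12.1² + 1.07²) = 12.1 Ω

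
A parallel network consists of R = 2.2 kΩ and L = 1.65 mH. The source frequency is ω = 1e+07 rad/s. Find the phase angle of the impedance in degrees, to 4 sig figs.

X_L = ωL = 16500 Ω
Parallel: admittances add. Y = 1/R + 1/(jωL)
Y = (0.0004545 − j6.061e-05) S
|Y| = 0.0004586 S → |Z| = 1/|Y| = 2181 Ω, ∠Z = −∠Y = 7.595°

7.595°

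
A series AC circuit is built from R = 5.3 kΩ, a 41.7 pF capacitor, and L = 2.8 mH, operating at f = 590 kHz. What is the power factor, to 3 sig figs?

ω = 2πf = 3.707e+06 rad/s
X_L = ωL = 10400 Ω
X_C = 1/(ωC) = 6470 Ω
Net reactance X = X_L − X_C = 3910 Ω
Z = 5300 + j3910 Ω
|Z| = √(5300² + 3910²) = 6590 Ω
∠Z = arctan(3910/5300) = 36.4°
cos φ = cos(36.4°) = 0.805

0.805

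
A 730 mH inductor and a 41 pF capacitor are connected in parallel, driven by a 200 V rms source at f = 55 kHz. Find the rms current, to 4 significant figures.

ω = 2πf = 345600 rad/s
X_L = ωL = 252300 Ω
X_C = 1/(ωC) = 70580 Ω
Parallel: admittances add. Y = 1/(jωL) + jωC
Y = (0 + j1.02e-05) S
|Y| = 1.02e-05 S → |Z| = 1/|Y| = 98000 Ω, ∠Z = −∠Y = -90.00°
I = V/|Z| = 200/98000 = 2.041 mA

2.041 mA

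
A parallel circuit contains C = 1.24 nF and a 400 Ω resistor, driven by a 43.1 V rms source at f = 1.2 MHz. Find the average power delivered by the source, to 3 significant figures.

4.64 W

ω = 2πf = 7.54e+06 rad/s
X_C = 1/(ωC) = 107 Ω
Parallel: admittances add. Y = 1/R + jωC
Y = (0.00250 + j0.00935) S
|Y| = 0.00968 S → |Z| = 1/|Y| = 103 Ω, ∠Z = −∠Y = -75.0°
I = V/|Z| = 417 mA
P = VI cos φ = 43.1 × 0.417 × cos(-75.0°) = 4.64 W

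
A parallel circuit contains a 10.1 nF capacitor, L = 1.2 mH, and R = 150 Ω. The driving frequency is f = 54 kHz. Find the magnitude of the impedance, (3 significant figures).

148 Ω

ω = 2πf = 339300 rad/s
X_L = ωL = 407 Ω
X_C = 1/(ωC) = 292 Ω
Parallel: admittances add. Y = 1/R + 1/(jωL) + jωC
Y = (0.00667 + j0.000971) S
|Y| = 0.00674 S → |Z| = 1/|Y| = 148 Ω, ∠Z = −∠Y = -8.28°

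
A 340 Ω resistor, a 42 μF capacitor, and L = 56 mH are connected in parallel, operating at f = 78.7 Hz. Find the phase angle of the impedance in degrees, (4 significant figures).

79.15°

ω = 2πf = 494.5 rad/s
X_L = ωL = 27.69 Ω
X_C = 1/(ωC) = 48.15 Ω
Parallel: admittances add. Y = 1/R + 1/(jωL) + jωC
Y = (0.002941 − j0.01534) S
|Y| = 0.01562 S → |Z| = 1/|Y| = 64.01 Ω, ∠Z = −∠Y = 79.15°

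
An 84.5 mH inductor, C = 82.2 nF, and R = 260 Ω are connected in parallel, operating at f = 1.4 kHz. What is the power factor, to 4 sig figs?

ω = 2πf = 8796 rad/s
X_L = ωL = 743.3 Ω
X_C = 1/(ωC) = 1383 Ω
Parallel: admittances add. Y = 1/R + 1/(jωL) + jωC
Y = (0.003846 − j0.0006223) S
|Y| = 0.003896 S → |Z| = 1/|Y| = 256.7 Ω, ∠Z = −∠Y = 9.190°
cos φ = cos(9.190°) = 0.9872

0.9872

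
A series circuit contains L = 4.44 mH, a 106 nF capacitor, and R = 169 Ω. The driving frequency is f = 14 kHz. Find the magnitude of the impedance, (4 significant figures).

ω = 2πf = 87960 rad/s
X_L = ωL = 390.6 Ω
X_C = 1/(ωC) = 107.2 Ω
Net reactance X = X_L − X_C = 283.3 Ω
Z = 169.0 + j283.3 Ω
|Z| = √(169.0² + 283.3²) = 329.9 Ω

329.9 Ω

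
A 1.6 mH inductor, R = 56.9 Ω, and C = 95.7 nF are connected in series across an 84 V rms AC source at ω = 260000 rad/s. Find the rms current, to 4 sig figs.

X_L = ωL = 416.0 Ω
X_C = 1/(ωC) = 40.19 Ω
Net reactance X = X_L − X_C = 375.8 Ω
Z = 56.90 + j375.8 Ω
|Z| = √(56.90² + 375.8²) = 380.1 Ω
I = V/|Z| = 84/380.1 = 221.0 mA

221.0 mA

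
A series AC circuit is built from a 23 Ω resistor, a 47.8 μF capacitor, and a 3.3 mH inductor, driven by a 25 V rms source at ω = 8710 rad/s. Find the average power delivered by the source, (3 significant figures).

X_L = ωL = 28.7 Ω
X_C = 1/(ωC) = 2.40 Ω
Net reactance X = X_L − X_C = 26.3 Ω
Z = 23.0 + j26.3 Ω
|Z| = √(23.0² + 26.3²) = 35.0 Ω
∠Z = arctan(26.3/23.0) = 48.9°
I = V/|Z| = 715 mA
P = VI cos φ = 25 × 0.715 × cos(48.9°) = 11.8 W

11.8 W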